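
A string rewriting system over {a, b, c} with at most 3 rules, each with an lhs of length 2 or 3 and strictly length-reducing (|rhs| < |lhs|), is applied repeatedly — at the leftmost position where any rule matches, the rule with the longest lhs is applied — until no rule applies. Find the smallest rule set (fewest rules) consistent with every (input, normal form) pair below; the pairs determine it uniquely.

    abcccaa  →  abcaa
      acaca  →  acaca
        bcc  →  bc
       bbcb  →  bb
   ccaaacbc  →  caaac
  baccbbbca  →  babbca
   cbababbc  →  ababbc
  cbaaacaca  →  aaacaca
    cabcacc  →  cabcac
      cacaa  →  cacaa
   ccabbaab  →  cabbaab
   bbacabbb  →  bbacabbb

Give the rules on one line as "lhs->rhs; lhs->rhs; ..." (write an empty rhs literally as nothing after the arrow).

  | abcccaa => abccaa => abcaa
  | acaca
  | bcc => bc
  | bbcb => bb

cb->; cc->c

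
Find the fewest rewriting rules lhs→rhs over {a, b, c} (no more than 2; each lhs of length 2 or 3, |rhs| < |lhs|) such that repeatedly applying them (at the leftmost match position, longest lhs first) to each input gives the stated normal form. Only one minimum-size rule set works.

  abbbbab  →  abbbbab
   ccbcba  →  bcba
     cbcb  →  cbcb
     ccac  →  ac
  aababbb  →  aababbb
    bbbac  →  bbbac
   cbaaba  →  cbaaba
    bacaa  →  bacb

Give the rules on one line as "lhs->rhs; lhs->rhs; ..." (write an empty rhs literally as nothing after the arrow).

  | abbbbab
  | ccbcba => bcba
  | cbcb
  | ccac => ac

caa->cb; cc->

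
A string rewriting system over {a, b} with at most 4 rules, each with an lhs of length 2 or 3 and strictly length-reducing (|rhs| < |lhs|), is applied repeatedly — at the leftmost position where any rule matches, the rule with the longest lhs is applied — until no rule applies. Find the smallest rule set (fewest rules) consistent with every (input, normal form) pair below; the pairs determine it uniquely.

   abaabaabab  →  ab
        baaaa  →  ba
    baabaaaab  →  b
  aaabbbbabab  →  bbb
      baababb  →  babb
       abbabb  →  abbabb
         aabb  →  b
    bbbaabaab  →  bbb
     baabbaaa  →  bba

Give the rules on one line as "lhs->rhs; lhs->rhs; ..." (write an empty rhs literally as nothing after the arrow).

  | abaabaabab => aaabaabab => aabaabab => aabab => ab
  | baaaa => baaa => baa => ba
  | baabaaaab => baaaab => baaab => baab => b
  | aaabbbbabab => aabbbbabab => bbbabab => bbbaab => bbb

aa->a; aab->; aba->aa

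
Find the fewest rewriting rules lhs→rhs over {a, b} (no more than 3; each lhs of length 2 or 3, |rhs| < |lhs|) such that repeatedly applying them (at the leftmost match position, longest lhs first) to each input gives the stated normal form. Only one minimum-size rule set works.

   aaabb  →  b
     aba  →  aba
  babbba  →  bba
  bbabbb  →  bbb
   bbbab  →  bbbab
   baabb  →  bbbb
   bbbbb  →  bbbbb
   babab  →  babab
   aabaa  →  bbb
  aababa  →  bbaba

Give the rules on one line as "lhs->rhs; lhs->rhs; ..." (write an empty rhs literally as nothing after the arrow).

  | aaabb => babb => b
  | aba
  | babbba => bba
  | bbabbb => bbb

aa->b; abb->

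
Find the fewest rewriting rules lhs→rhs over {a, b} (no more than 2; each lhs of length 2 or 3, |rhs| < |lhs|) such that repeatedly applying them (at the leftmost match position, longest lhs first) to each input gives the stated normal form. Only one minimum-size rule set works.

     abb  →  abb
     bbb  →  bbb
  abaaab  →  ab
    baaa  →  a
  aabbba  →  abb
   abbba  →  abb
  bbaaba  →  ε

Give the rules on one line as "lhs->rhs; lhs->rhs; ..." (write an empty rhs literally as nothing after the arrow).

aa->a; ba->

  | abb
  | bbb
  | abaaab => aaab => aab => ab
  | baaa => aa => a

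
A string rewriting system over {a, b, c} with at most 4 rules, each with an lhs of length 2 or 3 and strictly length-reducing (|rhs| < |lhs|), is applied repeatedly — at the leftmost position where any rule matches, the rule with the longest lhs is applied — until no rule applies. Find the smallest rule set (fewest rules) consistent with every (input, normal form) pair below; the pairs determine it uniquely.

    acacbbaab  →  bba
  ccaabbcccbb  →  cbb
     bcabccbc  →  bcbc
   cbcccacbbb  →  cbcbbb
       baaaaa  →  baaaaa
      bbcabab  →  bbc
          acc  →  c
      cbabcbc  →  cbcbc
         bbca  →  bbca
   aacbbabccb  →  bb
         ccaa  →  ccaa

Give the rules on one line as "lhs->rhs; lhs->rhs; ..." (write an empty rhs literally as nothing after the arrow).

ab->; ac->; ccb->b

  | acacbbaab => acbbaab => bbaab => bba
  | ccaabbcccbb => ccabcccbb => cccccbb => cccbb => cbb
  | bcabccbc => bcccbc => bcbc
  | cbcccacbbb => cbcccbbb => cbcbbb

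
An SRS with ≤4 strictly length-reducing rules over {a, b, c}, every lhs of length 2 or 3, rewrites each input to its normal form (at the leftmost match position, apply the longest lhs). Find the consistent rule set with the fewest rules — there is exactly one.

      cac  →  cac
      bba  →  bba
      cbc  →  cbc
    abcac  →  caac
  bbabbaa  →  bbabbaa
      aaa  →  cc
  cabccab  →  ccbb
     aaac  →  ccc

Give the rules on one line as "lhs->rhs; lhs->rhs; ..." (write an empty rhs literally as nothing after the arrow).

aaa->cc; abc->ca; aca->b

  | cac
  | bba
  | cbc
  | abcac => caac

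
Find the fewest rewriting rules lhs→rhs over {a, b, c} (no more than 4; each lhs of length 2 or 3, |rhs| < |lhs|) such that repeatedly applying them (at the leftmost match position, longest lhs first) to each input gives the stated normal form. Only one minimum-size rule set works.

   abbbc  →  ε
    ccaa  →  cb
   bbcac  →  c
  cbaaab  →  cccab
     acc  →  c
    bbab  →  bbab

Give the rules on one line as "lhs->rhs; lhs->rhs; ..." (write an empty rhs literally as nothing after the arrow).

  | abbbc => abbc => abc => ac => ε
  | ccaa => cb
  | bbcac => bcac => cac => c
  | cbaaab => cccab

ac->; baa->cc; bc->c; caa->b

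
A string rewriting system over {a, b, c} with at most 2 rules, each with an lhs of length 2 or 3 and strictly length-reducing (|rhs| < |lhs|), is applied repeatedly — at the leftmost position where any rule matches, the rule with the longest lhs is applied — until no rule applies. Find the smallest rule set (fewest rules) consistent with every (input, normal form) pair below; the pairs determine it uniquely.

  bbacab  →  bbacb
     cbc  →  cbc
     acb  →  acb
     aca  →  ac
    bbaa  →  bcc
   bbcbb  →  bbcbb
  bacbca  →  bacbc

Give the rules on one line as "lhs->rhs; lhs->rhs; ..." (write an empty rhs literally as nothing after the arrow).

  | bbacab => bbacb
  | cbc
  | acb
  | aca => ac

baa->cc; ca->c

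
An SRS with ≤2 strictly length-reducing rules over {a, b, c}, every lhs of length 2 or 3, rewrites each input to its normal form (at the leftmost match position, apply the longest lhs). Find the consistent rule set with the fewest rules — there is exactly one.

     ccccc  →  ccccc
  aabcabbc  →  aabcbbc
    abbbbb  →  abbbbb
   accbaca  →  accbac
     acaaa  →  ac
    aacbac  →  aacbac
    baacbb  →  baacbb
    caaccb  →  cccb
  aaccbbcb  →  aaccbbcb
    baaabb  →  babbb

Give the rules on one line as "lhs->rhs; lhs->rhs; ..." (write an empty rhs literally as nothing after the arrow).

aaa->ab; ca->c

  | ccccc
  | aabcabbc => aabcbbc
  | abbbbb
  | accbaca => accbac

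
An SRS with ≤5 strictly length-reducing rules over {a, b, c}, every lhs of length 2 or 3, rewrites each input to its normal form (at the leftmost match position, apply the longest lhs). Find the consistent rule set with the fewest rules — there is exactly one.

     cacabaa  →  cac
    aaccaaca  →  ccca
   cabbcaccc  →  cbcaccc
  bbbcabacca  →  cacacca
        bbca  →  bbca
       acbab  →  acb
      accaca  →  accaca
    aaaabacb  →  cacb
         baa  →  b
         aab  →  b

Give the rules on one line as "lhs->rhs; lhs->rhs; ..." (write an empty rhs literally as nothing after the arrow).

aa->; aaa->c; ab->; bbb->ca

  | cacabaa => cacaa => cac
  | aaccaaca => ccaaca => ccca
  | cabbcaccc => cbcaccc
  | bbbcabacca => cacabacca => cacacca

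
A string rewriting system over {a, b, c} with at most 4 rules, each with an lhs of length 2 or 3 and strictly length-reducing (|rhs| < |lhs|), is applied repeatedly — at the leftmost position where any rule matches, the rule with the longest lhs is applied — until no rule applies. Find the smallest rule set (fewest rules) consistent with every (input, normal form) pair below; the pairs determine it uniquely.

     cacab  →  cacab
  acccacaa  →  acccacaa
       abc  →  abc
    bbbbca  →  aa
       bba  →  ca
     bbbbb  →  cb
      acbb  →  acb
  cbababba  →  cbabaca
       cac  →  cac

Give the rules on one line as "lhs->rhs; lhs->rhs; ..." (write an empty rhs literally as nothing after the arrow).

  | cacab
  | acccacaa
  | abc
  | bbbbca => cbbca => cbca => aa

bb->c; cbb->cb; cbc->a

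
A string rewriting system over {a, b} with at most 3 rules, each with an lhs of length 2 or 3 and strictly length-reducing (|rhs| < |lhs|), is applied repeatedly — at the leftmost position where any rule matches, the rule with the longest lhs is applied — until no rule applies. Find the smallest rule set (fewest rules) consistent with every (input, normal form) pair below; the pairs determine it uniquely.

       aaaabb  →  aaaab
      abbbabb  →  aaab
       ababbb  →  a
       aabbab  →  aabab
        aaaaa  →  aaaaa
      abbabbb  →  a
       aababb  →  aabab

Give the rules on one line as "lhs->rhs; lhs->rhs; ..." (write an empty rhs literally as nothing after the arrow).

baa->; bb->b; bbb->a

  | aaaabb => aaaab
  | abbbabb => aaabb => aaab
  | ababbb => abaa => a
  | aabbab => aabab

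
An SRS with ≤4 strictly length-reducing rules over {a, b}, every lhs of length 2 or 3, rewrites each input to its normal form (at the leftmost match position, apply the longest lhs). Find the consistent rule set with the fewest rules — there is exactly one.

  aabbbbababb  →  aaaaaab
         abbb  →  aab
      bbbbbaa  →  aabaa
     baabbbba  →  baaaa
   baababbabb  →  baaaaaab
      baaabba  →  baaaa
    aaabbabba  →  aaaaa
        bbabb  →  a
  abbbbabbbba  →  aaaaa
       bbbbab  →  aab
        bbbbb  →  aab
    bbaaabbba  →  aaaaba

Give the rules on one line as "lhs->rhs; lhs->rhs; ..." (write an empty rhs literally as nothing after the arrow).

  | aabbbbababb => aaabbababb => aaaababb => aaaaaab
  | abbb => aab
  | bbbbbaa => abbbaa => aabaa
  | baabbbba => baaabba => baaaa

bab->aa; bb->; bbb->ab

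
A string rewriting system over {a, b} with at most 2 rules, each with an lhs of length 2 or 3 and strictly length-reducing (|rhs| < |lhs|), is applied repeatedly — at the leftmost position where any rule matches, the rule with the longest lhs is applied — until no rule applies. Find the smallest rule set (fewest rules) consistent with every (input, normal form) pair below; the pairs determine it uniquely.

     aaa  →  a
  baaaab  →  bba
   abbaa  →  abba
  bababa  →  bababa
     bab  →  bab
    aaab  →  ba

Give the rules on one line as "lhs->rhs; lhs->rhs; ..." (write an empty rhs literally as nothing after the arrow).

aa->a; aab->ba

  | aaa => aa => a
  | baaaab => baaab => baab => bba
  | abbaa => abba
  | bababa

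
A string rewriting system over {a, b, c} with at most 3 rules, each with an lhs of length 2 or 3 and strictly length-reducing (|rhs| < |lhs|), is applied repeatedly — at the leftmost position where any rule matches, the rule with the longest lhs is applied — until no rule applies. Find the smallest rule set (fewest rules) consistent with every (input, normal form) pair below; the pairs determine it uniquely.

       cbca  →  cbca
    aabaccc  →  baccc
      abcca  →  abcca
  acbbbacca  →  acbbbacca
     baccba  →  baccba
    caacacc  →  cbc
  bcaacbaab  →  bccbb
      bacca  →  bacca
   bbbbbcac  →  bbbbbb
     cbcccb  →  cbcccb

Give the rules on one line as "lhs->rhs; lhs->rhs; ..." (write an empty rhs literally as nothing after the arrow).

  | cbca
  | aabaccc => baccc
  | abcca
  | acbbbacca

aa->; cac->b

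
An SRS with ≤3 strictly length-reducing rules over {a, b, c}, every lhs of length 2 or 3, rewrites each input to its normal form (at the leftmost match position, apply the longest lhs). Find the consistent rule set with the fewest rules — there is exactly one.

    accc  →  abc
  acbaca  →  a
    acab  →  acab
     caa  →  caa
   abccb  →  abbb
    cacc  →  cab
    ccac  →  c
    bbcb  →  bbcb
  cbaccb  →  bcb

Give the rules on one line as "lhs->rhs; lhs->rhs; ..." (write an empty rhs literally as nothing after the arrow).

  | accc => abc
  | acbaca => acca => aba => a
  | acab
  | caa

ba->; cc->b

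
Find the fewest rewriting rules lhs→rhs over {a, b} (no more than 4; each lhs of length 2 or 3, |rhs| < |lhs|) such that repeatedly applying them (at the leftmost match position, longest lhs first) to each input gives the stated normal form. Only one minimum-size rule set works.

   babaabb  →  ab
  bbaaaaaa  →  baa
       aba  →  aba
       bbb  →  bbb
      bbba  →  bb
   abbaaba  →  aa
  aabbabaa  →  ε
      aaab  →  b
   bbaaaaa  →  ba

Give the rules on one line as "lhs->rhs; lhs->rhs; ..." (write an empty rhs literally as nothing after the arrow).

  | babaabb => aabb => ab
  | bbaaaaaa => baaaaa => baa
  | aba
  | bbb

aaa->; aab->a; bab->; bba->b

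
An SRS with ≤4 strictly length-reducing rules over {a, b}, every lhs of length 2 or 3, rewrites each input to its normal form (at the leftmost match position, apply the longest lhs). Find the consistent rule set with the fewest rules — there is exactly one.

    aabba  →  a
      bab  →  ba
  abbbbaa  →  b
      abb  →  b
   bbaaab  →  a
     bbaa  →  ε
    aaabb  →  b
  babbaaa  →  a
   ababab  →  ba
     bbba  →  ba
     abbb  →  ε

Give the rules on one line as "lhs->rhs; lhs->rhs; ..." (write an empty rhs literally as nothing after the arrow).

  | aabba => bba => a
  | bab => ba
  | abbbbaa => bbbaa => baa => b
  | abb => b

aa->; ab->a; abb->b; bb->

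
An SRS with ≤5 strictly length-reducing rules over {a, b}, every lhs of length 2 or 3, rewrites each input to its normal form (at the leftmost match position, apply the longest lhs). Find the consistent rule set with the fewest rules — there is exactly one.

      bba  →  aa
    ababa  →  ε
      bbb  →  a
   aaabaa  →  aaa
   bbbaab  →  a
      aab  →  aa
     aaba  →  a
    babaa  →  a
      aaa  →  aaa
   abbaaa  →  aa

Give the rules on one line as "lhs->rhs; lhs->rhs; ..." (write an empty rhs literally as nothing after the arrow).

  | bba => aa
  | ababa => ba => ε
  | bbb => ab => a
  | aaabaa => aaa

ab->a; aba->; ba->; bb->a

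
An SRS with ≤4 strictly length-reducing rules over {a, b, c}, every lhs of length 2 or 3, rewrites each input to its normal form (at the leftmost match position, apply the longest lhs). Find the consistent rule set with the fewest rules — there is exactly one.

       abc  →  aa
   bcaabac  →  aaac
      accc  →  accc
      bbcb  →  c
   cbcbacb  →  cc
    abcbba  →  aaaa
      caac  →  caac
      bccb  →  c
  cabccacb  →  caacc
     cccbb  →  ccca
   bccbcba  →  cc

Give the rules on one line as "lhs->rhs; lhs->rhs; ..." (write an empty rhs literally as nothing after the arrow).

acb->c; ba->; bb->a; bc->a

  | abc => aa
  | bcaabac => aaabac => aaac
  | accc
  | bbcb => acb => c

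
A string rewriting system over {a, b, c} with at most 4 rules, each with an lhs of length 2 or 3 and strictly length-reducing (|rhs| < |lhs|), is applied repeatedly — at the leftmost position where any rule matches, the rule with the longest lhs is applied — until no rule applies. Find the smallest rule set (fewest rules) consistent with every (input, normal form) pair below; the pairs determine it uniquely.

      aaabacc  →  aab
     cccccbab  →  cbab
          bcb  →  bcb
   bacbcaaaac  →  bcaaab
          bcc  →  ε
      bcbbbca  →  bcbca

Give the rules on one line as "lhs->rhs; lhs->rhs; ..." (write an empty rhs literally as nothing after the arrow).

  | aaabacc => aaabbc => aaac => aab
  | cccccbab => bcccbab => bbcbab => cbab
  | bcb
  | bacbcaaaac => bbbcaaaac => bcaaaac => bcaaab

ac->b; bb->; cc->b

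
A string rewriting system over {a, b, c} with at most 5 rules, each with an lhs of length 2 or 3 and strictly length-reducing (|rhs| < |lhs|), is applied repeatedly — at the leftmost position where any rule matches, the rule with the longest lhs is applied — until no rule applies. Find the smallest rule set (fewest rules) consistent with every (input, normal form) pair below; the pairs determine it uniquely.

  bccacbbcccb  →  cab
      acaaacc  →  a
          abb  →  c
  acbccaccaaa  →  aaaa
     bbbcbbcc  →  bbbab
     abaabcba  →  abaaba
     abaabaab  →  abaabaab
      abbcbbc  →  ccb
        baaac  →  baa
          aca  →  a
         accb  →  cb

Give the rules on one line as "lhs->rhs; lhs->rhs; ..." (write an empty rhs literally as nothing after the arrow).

  | bccacbbcccb => abacbbcccb => abbbcccb => cbcccb => cabcb => cab
  | acaaacc => aaacc => aac => a
  | abb => c
  | acbccaccaaa => bccaccaaa => abaccaaa => abcaaa => aaaa

abb->c; ac->; bc->; bcc->ab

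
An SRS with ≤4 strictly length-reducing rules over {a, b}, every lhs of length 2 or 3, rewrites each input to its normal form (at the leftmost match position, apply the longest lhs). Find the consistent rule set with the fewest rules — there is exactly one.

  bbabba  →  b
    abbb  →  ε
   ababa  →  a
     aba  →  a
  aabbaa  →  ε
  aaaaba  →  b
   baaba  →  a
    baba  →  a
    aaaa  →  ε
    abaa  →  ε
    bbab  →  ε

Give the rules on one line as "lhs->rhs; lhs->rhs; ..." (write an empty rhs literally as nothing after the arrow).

  | bbabba => abba => ba => b
  | abbb => bb => ε
  | ababa => aba => a
  | aba => a

aa->; ab->; ba->b; bb->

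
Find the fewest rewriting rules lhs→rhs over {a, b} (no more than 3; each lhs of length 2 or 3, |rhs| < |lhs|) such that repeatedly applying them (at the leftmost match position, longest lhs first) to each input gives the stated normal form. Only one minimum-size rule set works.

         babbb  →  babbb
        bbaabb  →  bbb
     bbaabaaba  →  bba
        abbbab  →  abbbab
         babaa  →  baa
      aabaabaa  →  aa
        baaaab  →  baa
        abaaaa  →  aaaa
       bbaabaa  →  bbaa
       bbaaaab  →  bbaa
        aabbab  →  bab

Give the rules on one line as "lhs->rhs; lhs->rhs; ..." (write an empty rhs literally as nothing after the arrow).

  | babbb
  | bbaabb => bbb
  | bbaabaaba => bbaaba => bba
  | abbbab

aab->; aba->a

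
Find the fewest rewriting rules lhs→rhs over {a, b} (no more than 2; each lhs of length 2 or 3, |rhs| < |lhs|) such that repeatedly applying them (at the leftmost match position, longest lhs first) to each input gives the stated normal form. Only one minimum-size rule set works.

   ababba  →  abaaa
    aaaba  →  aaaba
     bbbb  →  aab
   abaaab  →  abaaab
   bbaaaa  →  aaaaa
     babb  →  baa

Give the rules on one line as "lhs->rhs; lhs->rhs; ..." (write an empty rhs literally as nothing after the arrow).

  | ababba => abaaa
  | aaaba
  | bbbb => aab
  | abaaab

bb->a; bbb->aa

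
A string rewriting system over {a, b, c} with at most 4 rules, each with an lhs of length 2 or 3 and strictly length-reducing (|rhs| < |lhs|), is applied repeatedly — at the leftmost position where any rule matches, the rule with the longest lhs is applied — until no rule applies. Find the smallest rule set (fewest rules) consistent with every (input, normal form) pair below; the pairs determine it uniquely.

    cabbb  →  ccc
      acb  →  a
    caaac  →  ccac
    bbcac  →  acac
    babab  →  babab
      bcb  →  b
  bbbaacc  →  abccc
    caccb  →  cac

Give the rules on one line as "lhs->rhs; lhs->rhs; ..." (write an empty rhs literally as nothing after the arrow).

aa->c; aab->cc; bb->a; cb->

  | cabbb => caab => ccc
  | acb => a
  | caaac => ccac
  | bbcac => acac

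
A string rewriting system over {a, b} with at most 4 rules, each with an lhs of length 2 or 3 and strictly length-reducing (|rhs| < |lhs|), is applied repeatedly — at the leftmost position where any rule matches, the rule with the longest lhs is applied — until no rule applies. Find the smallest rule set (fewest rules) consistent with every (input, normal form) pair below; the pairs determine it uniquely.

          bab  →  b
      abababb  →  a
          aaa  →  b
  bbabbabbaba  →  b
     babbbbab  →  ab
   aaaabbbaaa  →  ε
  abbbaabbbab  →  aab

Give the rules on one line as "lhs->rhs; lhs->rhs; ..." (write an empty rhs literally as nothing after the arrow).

aaa->b; abb->a; ba->; bbb->a

  | bab => b
  | abababb => ababb => abb => a
  | aaa => b
  | bbabbabbaba => bbbabbaba => aabbaba => aaaba => bba => b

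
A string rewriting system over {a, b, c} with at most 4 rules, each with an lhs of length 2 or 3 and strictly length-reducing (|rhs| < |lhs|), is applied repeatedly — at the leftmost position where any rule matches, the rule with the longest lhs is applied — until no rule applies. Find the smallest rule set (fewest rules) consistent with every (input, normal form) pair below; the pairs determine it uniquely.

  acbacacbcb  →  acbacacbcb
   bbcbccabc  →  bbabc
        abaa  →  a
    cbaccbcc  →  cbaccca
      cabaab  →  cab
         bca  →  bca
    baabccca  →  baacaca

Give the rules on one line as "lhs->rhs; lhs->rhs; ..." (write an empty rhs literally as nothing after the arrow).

  | acbacacbcb
  | bbcbccabc => bbccaabc => bcaaabc => bbabc
  | abaa => a
  | cbaccbcc => cbaccca

aba->; bcc->ca; caa->b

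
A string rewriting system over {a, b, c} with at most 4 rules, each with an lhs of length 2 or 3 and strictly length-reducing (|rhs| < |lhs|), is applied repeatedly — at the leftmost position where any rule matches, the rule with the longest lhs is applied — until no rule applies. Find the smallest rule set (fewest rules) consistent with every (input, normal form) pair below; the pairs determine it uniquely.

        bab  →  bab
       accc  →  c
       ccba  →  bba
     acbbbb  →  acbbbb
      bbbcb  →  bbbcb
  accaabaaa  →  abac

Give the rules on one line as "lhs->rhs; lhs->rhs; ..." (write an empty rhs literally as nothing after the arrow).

  | bab
  | accc => abc => c
  | ccba => bba
  | acbbbb

aaa->c; abc->c; cc->b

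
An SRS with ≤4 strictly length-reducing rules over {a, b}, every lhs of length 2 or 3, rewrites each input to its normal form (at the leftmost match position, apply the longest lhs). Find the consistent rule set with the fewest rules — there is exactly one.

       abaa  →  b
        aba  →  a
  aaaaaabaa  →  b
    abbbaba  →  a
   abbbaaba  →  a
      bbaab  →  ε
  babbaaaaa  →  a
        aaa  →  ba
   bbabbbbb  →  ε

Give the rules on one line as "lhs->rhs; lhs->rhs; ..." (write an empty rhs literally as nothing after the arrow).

aa->b; ab->; bb->

  | abaa => aa => b
  | aba => a
  | aaaaaabaa => baaaabaa => bbaabaa => aabaa => bbaa => aa => b
  | abbbaba => bbaba => aba => a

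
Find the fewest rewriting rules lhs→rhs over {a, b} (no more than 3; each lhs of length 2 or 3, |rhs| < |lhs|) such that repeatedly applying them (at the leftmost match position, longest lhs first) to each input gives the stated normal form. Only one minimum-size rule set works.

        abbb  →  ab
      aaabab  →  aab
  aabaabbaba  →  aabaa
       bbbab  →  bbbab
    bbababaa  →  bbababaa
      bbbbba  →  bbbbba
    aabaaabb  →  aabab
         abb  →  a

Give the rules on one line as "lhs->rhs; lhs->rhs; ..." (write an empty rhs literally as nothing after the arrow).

aaa->ab; abb->a

  | abbb => ab
  | aaabab => abbab => aab
  | aabaabbaba => aabaaaba => aababba => aabaa
  | bbbab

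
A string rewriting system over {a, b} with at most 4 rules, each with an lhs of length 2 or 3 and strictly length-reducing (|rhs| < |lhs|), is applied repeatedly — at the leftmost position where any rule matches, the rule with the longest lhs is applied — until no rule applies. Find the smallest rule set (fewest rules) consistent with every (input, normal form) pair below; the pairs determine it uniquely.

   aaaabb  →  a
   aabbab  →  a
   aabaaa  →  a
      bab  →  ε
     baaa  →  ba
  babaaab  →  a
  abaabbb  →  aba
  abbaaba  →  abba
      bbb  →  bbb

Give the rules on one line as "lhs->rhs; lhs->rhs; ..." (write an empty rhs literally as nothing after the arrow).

aa->a; aab->aa; bab->

  | aaaabb => aaabb => aabb => aab => aa => a
  | aabbab => aabab => aaab => aab => aa => a
  | aabaaa => aaaaa => aaaa => aaa => aa => a
  | bab => ε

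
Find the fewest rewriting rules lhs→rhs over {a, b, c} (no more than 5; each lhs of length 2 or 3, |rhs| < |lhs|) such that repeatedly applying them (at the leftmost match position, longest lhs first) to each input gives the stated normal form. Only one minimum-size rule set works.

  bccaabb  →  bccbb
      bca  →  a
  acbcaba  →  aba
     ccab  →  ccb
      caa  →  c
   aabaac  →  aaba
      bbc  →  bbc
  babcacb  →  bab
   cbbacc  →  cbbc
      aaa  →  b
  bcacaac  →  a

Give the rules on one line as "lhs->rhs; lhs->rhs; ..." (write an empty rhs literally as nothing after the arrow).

  | bccaabb => bccabb => bccbb
  | bca => a
  | acbcaba => bcaba => aba
  | ccab => ccb

aaa->b; ac->; bca->a; ca->c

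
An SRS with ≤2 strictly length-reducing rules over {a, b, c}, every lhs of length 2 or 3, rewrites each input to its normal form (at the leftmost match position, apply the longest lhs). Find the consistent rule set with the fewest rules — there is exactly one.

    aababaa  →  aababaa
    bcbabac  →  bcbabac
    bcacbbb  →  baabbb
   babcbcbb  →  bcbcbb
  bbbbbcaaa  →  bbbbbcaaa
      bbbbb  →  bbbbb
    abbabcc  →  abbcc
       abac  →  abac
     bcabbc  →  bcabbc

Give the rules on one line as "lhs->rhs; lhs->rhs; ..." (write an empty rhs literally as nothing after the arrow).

abc->c; cac->aa

  | aababaa
  | bcbabac
  | bcacbbb => baabbb
  | babcbcbb => bcbcbb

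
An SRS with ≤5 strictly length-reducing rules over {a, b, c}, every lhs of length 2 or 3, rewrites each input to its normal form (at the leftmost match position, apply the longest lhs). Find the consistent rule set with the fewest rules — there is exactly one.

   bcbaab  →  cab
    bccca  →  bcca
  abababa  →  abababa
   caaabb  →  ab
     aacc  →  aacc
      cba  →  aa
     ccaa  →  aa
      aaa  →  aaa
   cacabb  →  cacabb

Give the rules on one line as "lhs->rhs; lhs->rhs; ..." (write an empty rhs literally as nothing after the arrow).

  | bcbaab => baaab => cab
  | bccca => bcca
  | abababa
  | caaabb => baabb => cbb => ab

baa->c; caa->ba; cb->a; ccc->cc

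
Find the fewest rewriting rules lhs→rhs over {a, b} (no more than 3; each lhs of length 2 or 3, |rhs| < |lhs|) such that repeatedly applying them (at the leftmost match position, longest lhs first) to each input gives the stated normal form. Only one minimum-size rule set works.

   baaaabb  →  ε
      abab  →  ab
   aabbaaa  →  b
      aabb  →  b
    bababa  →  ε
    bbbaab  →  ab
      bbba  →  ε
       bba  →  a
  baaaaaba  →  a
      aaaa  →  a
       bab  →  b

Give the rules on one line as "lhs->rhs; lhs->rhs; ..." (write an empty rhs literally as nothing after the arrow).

aa->b; ba->; bb->

  | baaaabb => aaabb => babb => bb => ε
  | abab => ab
  | aabbaaa => bbbaaa => baaa => aa => b
  | aabb => bbb => b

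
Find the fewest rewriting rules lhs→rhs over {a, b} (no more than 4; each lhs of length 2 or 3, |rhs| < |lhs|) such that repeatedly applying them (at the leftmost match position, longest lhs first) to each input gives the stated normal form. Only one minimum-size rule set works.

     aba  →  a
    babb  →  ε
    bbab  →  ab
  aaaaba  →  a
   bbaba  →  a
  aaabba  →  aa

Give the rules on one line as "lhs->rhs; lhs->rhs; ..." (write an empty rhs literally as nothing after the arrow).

  | aba => a
  | babb => bb => ε
  | bbab => ab
  | aaaaba => aaaba => aaba => aba => a

aab->ab; ba->; bb->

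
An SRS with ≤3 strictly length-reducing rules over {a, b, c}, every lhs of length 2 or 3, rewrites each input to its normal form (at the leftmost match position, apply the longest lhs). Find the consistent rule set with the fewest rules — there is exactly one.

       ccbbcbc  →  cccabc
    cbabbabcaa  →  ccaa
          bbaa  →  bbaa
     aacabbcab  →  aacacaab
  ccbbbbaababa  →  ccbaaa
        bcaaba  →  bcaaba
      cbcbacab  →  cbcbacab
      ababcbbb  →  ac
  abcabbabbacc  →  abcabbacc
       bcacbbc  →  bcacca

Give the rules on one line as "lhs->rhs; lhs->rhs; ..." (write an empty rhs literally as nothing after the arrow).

bab->; bbb->; bbc->ca

  | ccbbcbc => cccabc
  | cbabbabcaa => cbabcaa => ccaa
  | bbaa
  | aacabbcab => aacacaab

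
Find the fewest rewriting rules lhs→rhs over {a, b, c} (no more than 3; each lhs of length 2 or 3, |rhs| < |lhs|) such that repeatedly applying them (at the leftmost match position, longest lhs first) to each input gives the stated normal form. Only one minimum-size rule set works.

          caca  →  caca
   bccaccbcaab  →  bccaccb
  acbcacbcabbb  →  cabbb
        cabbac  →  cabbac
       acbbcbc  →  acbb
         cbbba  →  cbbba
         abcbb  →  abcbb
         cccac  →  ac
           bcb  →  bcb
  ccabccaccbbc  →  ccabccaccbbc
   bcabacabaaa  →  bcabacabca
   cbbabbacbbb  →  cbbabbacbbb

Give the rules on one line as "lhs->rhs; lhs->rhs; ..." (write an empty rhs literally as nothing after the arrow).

  | caca
  | bccaccbcaab => bccacaab => bccaccb
  | acbcacbcabbb => aacbcabbb => ccbcabbb => cabbb
  | cabbac

aa->c; cbc->; ccc->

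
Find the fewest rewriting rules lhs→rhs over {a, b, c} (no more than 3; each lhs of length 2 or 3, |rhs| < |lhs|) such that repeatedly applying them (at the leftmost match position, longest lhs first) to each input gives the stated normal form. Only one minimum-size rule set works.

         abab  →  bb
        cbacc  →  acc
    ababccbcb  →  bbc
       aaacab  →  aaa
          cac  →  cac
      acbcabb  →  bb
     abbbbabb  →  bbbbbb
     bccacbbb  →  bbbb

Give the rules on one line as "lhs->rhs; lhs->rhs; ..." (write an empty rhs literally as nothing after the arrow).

  | abab => bab => bb
  | cbacc => acc
  | ababccbcb => babccbcb => bbccbcb => bbccb => bbc
  | aaacab => aaacb => aaa

ab->b; cb->; cbb->bb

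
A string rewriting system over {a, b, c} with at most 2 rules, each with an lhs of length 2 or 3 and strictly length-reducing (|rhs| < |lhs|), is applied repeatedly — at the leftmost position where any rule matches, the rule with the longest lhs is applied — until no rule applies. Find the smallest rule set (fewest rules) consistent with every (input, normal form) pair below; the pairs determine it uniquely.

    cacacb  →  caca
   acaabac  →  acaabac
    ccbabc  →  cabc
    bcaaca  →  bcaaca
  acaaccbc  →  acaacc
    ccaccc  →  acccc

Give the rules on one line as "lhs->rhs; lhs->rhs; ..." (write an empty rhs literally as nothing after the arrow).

  | cacacb => caca
  | acaabac
  | ccbabc => cabc
  | bcaaca

cb->; cca->ac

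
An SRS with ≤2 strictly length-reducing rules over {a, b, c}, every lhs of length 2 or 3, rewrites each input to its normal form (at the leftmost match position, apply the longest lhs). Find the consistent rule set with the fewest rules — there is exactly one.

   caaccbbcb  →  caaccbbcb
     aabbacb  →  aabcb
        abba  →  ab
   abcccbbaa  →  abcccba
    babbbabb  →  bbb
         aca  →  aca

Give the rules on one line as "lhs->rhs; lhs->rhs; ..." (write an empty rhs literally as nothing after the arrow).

  | caaccbbcb
  | aabbacb => aabcb
  | abba => ab
  | abcccbbaa => abcccba

bab->; bba->b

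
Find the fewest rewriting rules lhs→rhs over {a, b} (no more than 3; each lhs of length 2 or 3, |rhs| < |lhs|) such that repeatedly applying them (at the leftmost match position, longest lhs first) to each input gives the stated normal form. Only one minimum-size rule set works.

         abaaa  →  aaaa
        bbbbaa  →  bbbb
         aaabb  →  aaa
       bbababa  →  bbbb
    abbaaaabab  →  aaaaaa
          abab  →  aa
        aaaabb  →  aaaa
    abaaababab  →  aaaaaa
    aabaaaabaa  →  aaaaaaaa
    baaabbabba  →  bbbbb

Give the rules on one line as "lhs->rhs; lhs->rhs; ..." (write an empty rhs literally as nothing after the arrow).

ab->a; ba->b

  | abaaa => aaaa
  | bbbbaa => bbbba => bbbb
  | aaabb => aaab => aaa
  | bbababa => bbbaba => bbbba => bbbb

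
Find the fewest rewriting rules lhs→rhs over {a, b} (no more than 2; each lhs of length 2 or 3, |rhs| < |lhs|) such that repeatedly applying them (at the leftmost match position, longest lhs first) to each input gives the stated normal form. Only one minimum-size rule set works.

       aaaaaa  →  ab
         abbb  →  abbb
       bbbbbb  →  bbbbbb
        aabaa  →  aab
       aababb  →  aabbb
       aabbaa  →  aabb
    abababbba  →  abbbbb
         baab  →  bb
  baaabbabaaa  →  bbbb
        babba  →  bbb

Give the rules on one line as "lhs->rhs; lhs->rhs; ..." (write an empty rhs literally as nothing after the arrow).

aaa->ab; ba->b

  | aaaaaa => abaaa => abaa => aba => ab
  | abbb
  | bbbbbb
  | aabaa => aaba => aab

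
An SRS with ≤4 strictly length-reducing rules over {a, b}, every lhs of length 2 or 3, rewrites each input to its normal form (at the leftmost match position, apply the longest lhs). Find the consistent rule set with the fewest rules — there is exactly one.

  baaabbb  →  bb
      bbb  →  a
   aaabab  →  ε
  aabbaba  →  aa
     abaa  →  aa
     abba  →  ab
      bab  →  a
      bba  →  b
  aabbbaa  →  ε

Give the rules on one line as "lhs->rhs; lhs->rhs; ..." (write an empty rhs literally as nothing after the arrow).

aab->; ba->; bab->a; bbb->a

  | baaabbb => aabbb => bb
  | bbb => a
  | aaabab => aab => ε
  | aabbaba => baba => aa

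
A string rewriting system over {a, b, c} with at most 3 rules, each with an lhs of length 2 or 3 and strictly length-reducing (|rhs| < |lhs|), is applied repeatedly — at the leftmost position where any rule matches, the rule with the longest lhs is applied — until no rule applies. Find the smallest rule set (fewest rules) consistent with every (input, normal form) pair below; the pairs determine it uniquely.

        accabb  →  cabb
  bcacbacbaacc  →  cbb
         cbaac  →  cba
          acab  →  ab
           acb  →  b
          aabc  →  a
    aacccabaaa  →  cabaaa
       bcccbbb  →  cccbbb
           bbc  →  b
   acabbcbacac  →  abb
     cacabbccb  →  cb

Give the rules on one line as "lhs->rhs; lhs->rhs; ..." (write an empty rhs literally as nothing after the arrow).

ac->; bbc->b; bc->c

  | accabb => cabb
  | bcacbacbaacc => cacbacbaacc => cbacbaacc => cbbaacc => cbbac => cbb
  | cbaac => cba
  | acab => ab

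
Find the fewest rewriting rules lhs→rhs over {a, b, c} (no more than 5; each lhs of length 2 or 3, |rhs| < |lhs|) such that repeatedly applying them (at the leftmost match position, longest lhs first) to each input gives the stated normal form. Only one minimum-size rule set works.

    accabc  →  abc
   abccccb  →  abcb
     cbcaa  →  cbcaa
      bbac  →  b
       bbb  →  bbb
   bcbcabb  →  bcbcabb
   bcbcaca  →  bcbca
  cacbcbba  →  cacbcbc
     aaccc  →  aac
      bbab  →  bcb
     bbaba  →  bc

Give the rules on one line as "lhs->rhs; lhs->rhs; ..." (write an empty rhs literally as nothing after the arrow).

  | accabc => acabc => abc
  | abccccb => abcccb => abccb => abcb
  | cbcaa
  | bbac => b

aca->a; ba->c; bac->; cc->c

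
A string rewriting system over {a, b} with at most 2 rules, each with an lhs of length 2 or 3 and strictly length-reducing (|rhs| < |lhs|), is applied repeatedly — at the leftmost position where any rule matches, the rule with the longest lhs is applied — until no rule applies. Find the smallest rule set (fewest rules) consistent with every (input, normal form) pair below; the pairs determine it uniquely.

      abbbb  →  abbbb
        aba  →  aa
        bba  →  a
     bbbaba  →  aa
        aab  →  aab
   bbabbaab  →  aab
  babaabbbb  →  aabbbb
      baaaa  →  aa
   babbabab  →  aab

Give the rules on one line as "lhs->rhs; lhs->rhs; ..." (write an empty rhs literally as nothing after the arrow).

  | abbbb
  | aba => aa
  | bba => ba => a
  | bbbaba => bbaba => baba => aba => aa

aaa->aa; ba->a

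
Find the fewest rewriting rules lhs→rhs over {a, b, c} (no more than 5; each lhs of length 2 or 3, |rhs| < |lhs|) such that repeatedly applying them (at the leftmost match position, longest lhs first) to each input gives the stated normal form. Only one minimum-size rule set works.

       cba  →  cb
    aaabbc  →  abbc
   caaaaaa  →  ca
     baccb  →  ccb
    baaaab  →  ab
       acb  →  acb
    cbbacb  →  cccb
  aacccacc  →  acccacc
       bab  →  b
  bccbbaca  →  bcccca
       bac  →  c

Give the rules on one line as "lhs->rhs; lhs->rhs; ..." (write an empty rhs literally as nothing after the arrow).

aa->a; ba->; bba->c; cba->cb

  | cba => cb
  | aaabbc => aabbc => abbc
  | caaaaaa => caaaaa => caaaa => caaa => caa => ca
  | baccb => ccb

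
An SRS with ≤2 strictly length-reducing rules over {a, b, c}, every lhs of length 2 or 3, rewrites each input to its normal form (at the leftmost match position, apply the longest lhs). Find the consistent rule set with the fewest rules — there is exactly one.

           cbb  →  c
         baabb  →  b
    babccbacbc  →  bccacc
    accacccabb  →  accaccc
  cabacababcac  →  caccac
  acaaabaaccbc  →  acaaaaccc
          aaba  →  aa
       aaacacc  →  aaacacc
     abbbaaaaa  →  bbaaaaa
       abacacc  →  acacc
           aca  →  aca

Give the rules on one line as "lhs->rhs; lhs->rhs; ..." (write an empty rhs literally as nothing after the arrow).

  | cbb => cb => c
  | baabb => bab => b
  | babccbacbc => bccbacbc => bccacbc => bccacc
  | accacccabb => accacccb => accaccc

ab->; cb->c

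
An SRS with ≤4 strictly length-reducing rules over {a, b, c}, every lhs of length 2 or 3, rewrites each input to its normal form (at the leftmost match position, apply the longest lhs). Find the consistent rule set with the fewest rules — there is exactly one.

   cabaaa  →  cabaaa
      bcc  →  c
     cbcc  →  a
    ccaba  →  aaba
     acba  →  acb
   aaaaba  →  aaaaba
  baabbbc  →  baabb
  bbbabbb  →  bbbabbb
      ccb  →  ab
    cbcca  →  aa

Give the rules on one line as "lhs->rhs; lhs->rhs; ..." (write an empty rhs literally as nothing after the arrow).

bc->; cba->cb; cc->a

  | cabaaa
  | bcc => c
  | cbcc => cc => a
  | ccaba => aaba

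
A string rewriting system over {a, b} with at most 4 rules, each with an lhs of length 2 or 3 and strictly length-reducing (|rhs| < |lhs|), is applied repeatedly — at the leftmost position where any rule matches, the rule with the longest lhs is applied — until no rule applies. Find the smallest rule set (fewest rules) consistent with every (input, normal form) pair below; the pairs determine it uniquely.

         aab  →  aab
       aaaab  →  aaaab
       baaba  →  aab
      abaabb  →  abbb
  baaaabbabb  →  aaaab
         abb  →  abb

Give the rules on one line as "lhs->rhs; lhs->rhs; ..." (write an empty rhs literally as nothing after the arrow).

  | aab
  | aaaab
  | baaba => aaba => aab
  | abaabb => ababb => abbb

aba->ab; ba->a; bab->ba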